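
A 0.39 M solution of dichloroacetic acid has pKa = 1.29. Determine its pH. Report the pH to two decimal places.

Cl2CHCOOH ⇌ Cl2CHCOO- + H+
Ka = 10^(−1.29) = 5.13 × 10^-2
From the ICE table, Ka = [H+]²/(0.39 − [H+]) = 5.13 × 10^-2.
Here C₀/Ka ≈ 7.6, so the small-[H+] approximation fails. Use the quadratic:
[H+] = (−Ka + √(Ka² + 4·Ka·C₀))/2 = 1.18 × 10^-1 M
pH = −log[H+] = −log(1.18 × 10^-1) = 0.93

pH = 0.93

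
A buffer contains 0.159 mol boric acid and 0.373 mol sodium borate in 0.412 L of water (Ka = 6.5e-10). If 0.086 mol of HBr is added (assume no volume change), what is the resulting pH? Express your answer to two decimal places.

After neutralization: n(B(OH)3) = 0.245 mol, n(B(OH)4-) = 0.287 mol.
pKa = −log(6.5 × 10^-10) = 9.187
pH = pKa + log([A⁻]/[HA]) = 9.187 + log(0.287/0.245) = 9.187 +0.069

pH = 9.26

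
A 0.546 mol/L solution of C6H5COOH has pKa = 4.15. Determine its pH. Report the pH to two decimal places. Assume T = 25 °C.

C6H5COOH ⇌ C6H5COO- + H+
Ka = 10^(−4.15) = 7.08 × 10^-5
Ka = x²/(0.546 − x) = 7.08 × 10^-5
Neglecting x in the denominator: x = √(7.08 × 10^-5 × 0.546) = 6.22 × 10^-3 M
(x/C₀ = 1.1% < 5%, so the approximation holds.)
pH = −log[H+] = −log(6.22 × 10^-3) = 2.21

pH = 2.21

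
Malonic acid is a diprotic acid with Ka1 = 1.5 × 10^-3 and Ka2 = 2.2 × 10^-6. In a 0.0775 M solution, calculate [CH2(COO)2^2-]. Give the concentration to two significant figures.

First ionization gives [H+] ≈ [CH2(COOH)COO-] = 1.01 × 10^-2 M.
Second step: Ka2 = [H+][CH2(COO)2^2-]/[CH2(COOH)COO-] ≈ [CH2(COO)2^2-] (since [H+] ≈ [CH2(COOH)COO-]).
So [CH2(COO)2^2-] ≈ Ka2.

2.2 × 10^-6 M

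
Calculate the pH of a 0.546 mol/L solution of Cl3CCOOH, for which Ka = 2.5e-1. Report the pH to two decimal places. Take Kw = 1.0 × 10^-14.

Cl3CCOOH ⇌ Cl3CCOO- + H+
From the ICE table, Ka = x²/(0.546 − x) = 2.5 × 10^-1.
The 5% rule fails; solving x² + Ka·x − Ka·C₀ = 0 exactly:
x = (−Ka + √(Ka² + 4·Ka·C₀))/2 = 2.65 × 10^-1 M
pH = −log[H+] = −log(2.65 × 10^-1) = 0.58

pH = 0.58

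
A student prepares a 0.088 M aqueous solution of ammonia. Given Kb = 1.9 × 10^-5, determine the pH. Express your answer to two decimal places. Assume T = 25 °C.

NH3 + H2O ⇌ NH4+ + OH-
Kb = [OH-]²/(0.088 − [OH-]) = 1.9 × 10^-5
Since Kb ≪ C₀, [OH-] ≈ √(Kb·C₀) = 1.29 × 10^-3 M.
([OH-]/C₀ = 1.5% < 5%, so the approximation holds.)
pOH = −log(1.29 × 10^-3) = 2.89; pH = 14.00 − 2.89 = 11.11

pH = 11.11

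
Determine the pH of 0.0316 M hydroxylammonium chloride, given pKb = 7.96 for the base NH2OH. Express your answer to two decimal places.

NH3OH+ is the conjugate acid of the weak base NH2OH.
Kb = 10^(−7.96) = 1.10 × 10^-8
Ka = Kw/Kb = 1.0×10^-14 / 1.10 × 10^-8 = 9.09 × 10^-7
Ka = x²/(0.0316 − x) = 9.09 × 10^-7
Assume x ≪ 0.0316: x ≈ √(9.09 × 10^-7 × 0.0316) = 1.69 × 10^-4 M
(x/C₀ = 0.54% < 5%, so the approximation holds.)
pH = −log(1.69 × 10^-4) = 3.77

pH = 3.77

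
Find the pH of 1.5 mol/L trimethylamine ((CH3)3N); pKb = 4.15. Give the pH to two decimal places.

pH = 12.01

(CH3)3N + H2O ⇌ (CH3)3NH+ + OH-
Kb = 10^(−4.15) = 7.08 × 10^-5
From the ICE table, Kb = [OH-]²/(1.5 − [OH-]) = 7.08 × 10^-5.
Neglecting [OH-] in the denominator: [OH-] = √(7.08 × 10^-5 × 1.5) = 1.03 × 10^-2 M
([OH-]/C₀ = 0.69% < 5%, so the approximation holds.)
pOH = 1.99, so pH = 14.00 − pOH = 12.01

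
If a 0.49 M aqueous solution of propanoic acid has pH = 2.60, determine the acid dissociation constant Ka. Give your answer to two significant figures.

Ka = 1.3 × 10^-5

[H+] = 10^(-2.60) = 2.51 × 10^-3 M
At equilibrium [HA] = 0.49 − 2.51 × 10^-3 = 4.87 × 10^-1 M
Ka = [H+][A-]/[HA] = (2.51 × 10^-3)² / 4.87 × 10^-1 = 1.3 × 10^-5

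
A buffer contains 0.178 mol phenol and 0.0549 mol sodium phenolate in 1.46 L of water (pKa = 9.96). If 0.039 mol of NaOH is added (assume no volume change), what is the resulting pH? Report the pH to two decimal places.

pH = 9.79

OH- converts C6H5OH to C6H5O-: C6H5OH → 0.139 mol, C6H5O- → 0.0939 mol.
pH = pKa + log([A⁻]/[HA]) = 9.96 + log(0.0939/0.139) = 9.96 -0.170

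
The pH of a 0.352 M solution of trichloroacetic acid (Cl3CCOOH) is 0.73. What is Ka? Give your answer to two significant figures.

[H+] = 10^(-0.73) = 1.86 × 10^-1 M
At equilibrium [HA] = 0.352 − 1.86 × 10^-1 = 1.66 × 10^-1 M
Ka = [H+][A-]/[HA] = (1.86 × 10^-1)² / 1.66 × 10^-1 = 2.1 × 10^-1

Ka = 2.1 × 10^-1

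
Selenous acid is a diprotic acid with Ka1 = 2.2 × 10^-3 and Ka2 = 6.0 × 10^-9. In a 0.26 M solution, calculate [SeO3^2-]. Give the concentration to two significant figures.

First ionization gives [H+] ≈ [HSeO3-] = 2.28 × 10^-2 M.
Second step: Ka2 = [H+][SeO3^2-]/[HSeO3-] ≈ [SeO3^2-] (since [H+] ≈ [HSeO3-]).
So [SeO3^2-] ≈ Ka2.

6.0 × 10^-9 M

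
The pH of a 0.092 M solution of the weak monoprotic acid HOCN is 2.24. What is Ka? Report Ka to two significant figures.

Ka = 3.8 × 10^-4

[H+] = 10^(-2.24) = 5.75 × 10^-3 M
At equilibrium [HA] = 0.092 − 5.75 × 10^-3 = 8.62 × 10^-2 M
Ka = [H+][A-]/[HA] = (5.75 × 10^-3)² / 8.62 × 10^-2 = 3.8 × 10^-4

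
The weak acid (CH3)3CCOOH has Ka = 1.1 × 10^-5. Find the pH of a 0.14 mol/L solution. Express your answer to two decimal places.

pH = 2.91

(CH3)3CCOOH ⇌ (CH3)3CCOO- + H+
Ka = [H+]²/(0.14 − [H+]) = 1.1 × 10^-5
Since Ka ≪ C₀, [H+] ≈ √(Ka·C₀) = 1.24 × 10^-3 M.
pH = −log[H+] = −log(1.24 × 10^-3) = 2.91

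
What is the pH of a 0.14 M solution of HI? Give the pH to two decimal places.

pH = 0.85

HI is a strong acid and dissociates completely, so [H+] = 0.14 M.
pH = -log(0.14) = 0.85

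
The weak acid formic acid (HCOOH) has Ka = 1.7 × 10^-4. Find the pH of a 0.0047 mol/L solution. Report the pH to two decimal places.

HCOOH ⇌ HCOO- + H+
Ka = [H+]²/(0.0047 − [H+]) = 1.7 × 10^-4
Here C₀/Ka ≈ 27.6, so the small-[H+] approximation fails. Use the quadratic:
[H+] = (−Ka + √(Ka² + 4·Ka·C₀))/2 = 8.13 × 10^-4 M
pH = −log[H+] = −log(8.13 × 10^-4) = 3.09

pH = 3.09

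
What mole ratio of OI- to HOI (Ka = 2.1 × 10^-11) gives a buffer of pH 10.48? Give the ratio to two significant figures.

pKa = -log(2.1 × 10^-11) = 10.678
pH = pKa + log(r) ⇒ log(r) = 10.48 − 10.678 = -0.198
r = [OI-]/[HOI] = 10^(-0.198) = 0.634

ratio = 0.63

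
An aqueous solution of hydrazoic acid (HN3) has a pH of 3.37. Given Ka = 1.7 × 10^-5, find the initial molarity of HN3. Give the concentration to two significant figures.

C₀ = 1.1 × 10^-2 M

[H+] = 10^(-3.37) = 4.27 × 10^-4 M = x
Ka = x²/(C₀ − x) ⇒ C₀ = x + x²/Ka
C₀ = 4.27 × 10^-4 + (4.27 × 10^-4)²/(1.7 × 10^-5) = 1.12 × 10^-2 M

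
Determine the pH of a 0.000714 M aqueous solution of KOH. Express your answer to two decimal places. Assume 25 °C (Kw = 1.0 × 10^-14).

pH = 10.85

KOH is a strong base; [OH-] = 0.000714 M.
pOH = -log(0.000714) = 3.15
pH = 14.00 - 3.15 = 10.85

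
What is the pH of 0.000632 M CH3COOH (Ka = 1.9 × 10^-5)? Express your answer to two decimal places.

CH3COOH ⇌ CH3COO- + H+
Ka = x²/(0.000632 − x) = 1.9 × 10^-5
The 5% rule fails; solving x² + Ka·x − Ka·C₀ = 0 exactly:
x = [−1.9e-05 + √(1.9e-05² + 4.8e-08)]/2 = 1.00 × 10^-4 M
pH = −log(1.00 × 10^-4) = 4.00

pH = 4.00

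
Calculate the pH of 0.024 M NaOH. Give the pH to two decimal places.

NaOH is a strong base; [OH-] = 0.024 M.
pOH = -log(0.024) = 1.62
pH = 14.00 - 1.62 = 12.38

pH = 12.38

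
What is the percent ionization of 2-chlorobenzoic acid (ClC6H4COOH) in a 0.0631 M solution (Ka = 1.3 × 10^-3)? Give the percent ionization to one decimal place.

13.4%

ClC6H4COOH ⇌ ClC6H4COO- + H+; let x = [H+] at equilibrium.
Ka = x²/(C₀ − x); solving the quadratic gives x = 8.43 × 10^-3 M.
% ionization = x/C₀ × 100% = 8.43 × 10^-3/0.0631 × 100% = 13.4%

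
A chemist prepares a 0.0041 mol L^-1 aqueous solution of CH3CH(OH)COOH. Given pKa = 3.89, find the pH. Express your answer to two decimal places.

pH = 3.18

CH3CH(OH)COOH ⇌ CH3CH(OH)COO- + H+
Ka = 10^(−3.89) = 1.29 × 10^-4
From the ICE table, Ka = [H+]²/(0.0041 − [H+]) = 1.29 × 10^-4.
[H+] is not negligible relative to C₀; solve [H+]² + 0.000129·[H+] − 5.29e-07 = 0.
[H+] = (−Ka + √(Ka² + 4·Ka·C₀))/2 = 6.66 × 10^-4 M
pH = −log(6.66 × 10^-4) = 3.18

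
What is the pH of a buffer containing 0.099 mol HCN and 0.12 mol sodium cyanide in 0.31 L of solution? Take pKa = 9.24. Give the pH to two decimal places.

Henderson–Hasselbalch: pH = pKa + log([CN-]/[HCN]) = 9.24 + log(0.12/0.099)
pH = 9.24 + (+0.084) = 9.32

pH = 9.32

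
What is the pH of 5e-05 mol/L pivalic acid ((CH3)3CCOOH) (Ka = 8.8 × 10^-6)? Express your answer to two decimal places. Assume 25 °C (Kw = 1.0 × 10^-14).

pH = 4.77

(CH3)3CCOOH ⇌ (CH3)3CCOO- + H+
Let x = [H+] at equilibrium. Ka = x²/(5e-05 − x).
Here C₀/Ka ≈ 5.68, so the small-x approximation fails. Use the quadratic:
x = [−8.8e-06 + √(8.8e-06² + 1.76e-09)]/2 = 1.70 × 10^-5 M
pH = −log(1.70 × 10^-5) = 4.77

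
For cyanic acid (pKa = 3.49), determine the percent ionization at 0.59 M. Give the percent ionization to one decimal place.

HOCN ⇌ OCN- + H+; let x = [H+] at equilibrium.
Ka = 10^(−3.49) = 3.24 × 10^-4
x ≈ √(Ka·C₀) = √(3.24 × 10^-4 × 0.59) = 1.38 × 10^-2 M
Fraction ionized = 1.38 × 10^-2 / 0.59 = 0.0234 → 2.3%

2.3%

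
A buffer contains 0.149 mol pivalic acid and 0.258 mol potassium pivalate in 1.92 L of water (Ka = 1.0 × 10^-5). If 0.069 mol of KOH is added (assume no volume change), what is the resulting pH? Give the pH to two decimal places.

pH = 5.61

OH- converts (CH3)3CCOOH to (CH3)3CCOO-: (CH3)3CCOOH → 0.08 mol, (CH3)3CCOO- → 0.327 mol.
pKa = −log(1.0 × 10^-5) = 5.000
Henderson–Hasselbalch with mole ratio 0.327/0.08: pH = 5.000 + (+0.611)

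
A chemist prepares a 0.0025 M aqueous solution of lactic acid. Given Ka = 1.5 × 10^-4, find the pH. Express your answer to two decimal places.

pH = 3.27

CH3CH(OH)COOH ⇌ CH3CH(OH)COO- + H+
From the ICE table, Ka = x²/(0.0025 − x) = 1.5 × 10^-4.
The 5% rule fails; solving x² + Ka·x − Ka·C₀ = 0 exactly:
x = [−0.00015 + √(0.00015² + 1.5e-06)]/2 = 5.42 × 10^-4 M
pH = −log[H+] = −log(5.42 × 10^-4) = 3.27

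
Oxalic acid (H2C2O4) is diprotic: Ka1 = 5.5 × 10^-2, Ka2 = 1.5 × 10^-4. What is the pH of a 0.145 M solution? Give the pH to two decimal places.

Ka1 ≫ Ka2, so treat the first dissociation as the only significant source of H+.
Ka1 = x²/(0.145 − x) = 5.5 × 10^-2
Solving the quadratic: x = (−Ka1 + √(Ka1² + 4·Ka1·C₀))/2 = 6.59 × 10^-2 M
pH = −log(6.59 × 10^-2) = 1.18

pH = 1.18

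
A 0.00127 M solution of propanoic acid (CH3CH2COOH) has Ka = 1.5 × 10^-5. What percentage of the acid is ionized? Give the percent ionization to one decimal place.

CH3CH2COOH ⇌ CH3CH2COO- + H+; let x = [H+] at equilibrium.
Solve x² + 1.5e-05x − 1.91e-08 = 0 → x = 1.31 × 10^-4 M
% ionization = x/C₀ × 100% = 1.31 × 10^-4/0.00127 × 100% = 10.3%

10.3%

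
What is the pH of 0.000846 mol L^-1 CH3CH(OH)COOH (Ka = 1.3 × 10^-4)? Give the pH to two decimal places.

pH = 3.56

CH3CH(OH)COOH ⇌ CH3CH(OH)COO- + H+
Ka = x²/(0.000846 − x) = 1.3 × 10^-4
x is not negligible relative to C₀; solve x² + 0.00013·x − 1.1e-07 = 0.
x = [−0.00013 + √(0.00013² + 4.4e-07)]/2 = 2.73 × 10^-4 M
pH = −log(2.73 × 10^-4) = 3.56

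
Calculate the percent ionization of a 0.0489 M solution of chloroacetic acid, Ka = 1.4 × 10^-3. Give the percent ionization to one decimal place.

15.5%

ClCH2COOH ⇌ ClCH2COO- + H+; let x = [H+] at equilibrium.
Solve x² + 0.0014x − 6.85e-05 = 0 → x = 7.60 × 10^-3 M
% ionization = x/C₀ × 100% = 7.60 × 10^-3/0.0489 × 100% = 15.5%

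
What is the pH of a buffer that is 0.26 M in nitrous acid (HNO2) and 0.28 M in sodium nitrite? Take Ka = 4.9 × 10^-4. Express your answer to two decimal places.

pKa = −log(4.9 × 10^-4) = 3.310
Using pH = pKa + log([base]/[acid]) with [base]/[acid] = 0.28/0.26:
pH = 3.310 + (+0.032) = 3.34

pH = 3.34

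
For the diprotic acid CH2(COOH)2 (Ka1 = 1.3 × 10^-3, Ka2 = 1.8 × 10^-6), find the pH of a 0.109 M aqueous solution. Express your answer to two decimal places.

pH = 1.95

Ka1 ≫ Ka2, so treat the first dissociation as the only significant source of H+.
Ka1 = x²/(0.109 − x) = 1.3 × 10^-3
Solving the quadratic: x = (−Ka1 + √(Ka1² + 4·Ka1·C₀))/2 = 1.13 × 10^-2 M
pH = −log(1.13 × 10^-2) = 1.95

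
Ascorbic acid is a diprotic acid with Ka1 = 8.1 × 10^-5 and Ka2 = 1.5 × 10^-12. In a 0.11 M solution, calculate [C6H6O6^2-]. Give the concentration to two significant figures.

1.5 × 10^-12 M

First ionization gives [H+] ≈ [HC6H6O6-] = 2.98 × 10^-3 M.
Second step: Ka2 = [H+][C6H6O6^2-]/[HC6H6O6-] ≈ [C6H6O6^2-] (since [H+] ≈ [HC6H6O6-]).
So [C6H6O6^2-] ≈ Ka2.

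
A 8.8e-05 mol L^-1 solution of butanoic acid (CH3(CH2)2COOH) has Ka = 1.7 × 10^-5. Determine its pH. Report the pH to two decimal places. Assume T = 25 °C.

CH3(CH2)2COOH ⇌ CH3(CH2)2COO- + H+
From the ICE table, Ka = x²/(8.8e-05 − x) = 1.7 × 10^-5.
Here C₀/Ka ≈ 5.18, so the small-x approximation fails. Use the quadratic:
x = [−1.7e-05 + √(1.7e-05² + 5.98e-09)]/2 = 3.11 × 10^-5 M
pH = −log[H+] = −log(3.11 × 10^-5) = 4.51

pH = 4.51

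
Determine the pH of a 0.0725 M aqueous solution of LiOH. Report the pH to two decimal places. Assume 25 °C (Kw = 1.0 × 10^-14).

pH = 12.86

LiOH is a strong base; [OH-] = 0.0725 M.
pOH = -log(0.0725) = 1.14
pH = 14.00 - 1.14 = 12.86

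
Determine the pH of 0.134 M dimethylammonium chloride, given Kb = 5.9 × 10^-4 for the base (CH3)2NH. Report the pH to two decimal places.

(CH3)2NH2+ is the conjugate acid of the weak base (CH3)2NH.
Ka = Kw/Kb = 1.0×10^-14 / 5.9 × 10^-4 = 1.69 × 10^-11
Ka = [H+]²/(0.134 − [H+]) = 1.69 × 10^-11
Neglecting [H+] in the denominator: [H+] = √(1.69 × 10^-11 × 0.134) = 1.50 × 10^-6 M
([H+]/C₀ = 0.0011% < 5%, so the approximation holds.)
pH = −log[H+] = −log(1.50 × 10^-6) = 5.82

pH = 5.82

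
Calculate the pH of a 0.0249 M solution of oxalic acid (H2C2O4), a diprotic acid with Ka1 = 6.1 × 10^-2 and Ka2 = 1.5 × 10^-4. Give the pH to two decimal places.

pH = 1.72

Since Ka1 ≫ Ka2, the first ionization dominates [H+].
Ka1 = x²/(0.0249 − x) = 6.1 × 10^-2
Solving the quadratic: x = (−Ka1 + √(Ka1² + 4·Ka1·C₀))/2 = 1.90 × 10^-2 M
pH = −log(1.90 × 10^-2) = 1.72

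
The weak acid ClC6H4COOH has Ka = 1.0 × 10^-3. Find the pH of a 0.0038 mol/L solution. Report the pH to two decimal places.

ClC6H4COOH ⇌ ClC6H4COO- + H+
Ka = [H+]²/(0.0038 − [H+]) = 1.0 × 10^-3
[H+] is not negligible relative to C₀; solve [H+]² + 0.001·[H+] − 3.8e-06 = 0.
[H+] = (−Ka + √(Ka² + 4·Ka·C₀))/2 = 1.51 × 10^-3 M
pH = −log(1.51 × 10^-3) = 2.82

pH = 2.82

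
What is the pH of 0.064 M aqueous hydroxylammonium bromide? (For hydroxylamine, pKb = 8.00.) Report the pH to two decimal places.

NH3OH+ is the conjugate acid of the weak base NH2OH.
Kb = 10^(−8.00) = 1.00 × 10^-8
Ka = Kw/Kb = 1.0×10^-14 / 1.00 × 10^-8 = 1.00 × 10^-6
From the ICE table, Ka = x²/(0.064 − x) = 1.00 × 10^-6.
Since Ka ≪ C₀, x ≈ √(Ka·C₀) = 2.53 × 10^-4 M.
Check: 0.4% ionized — well under 5%, approximation valid.
pH = −log(2.53 × 10^-4) = 3.60

pH = 3.60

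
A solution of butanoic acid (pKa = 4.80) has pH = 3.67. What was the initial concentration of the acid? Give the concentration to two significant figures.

C₀ = 3.1 × 10^-3 M

[H+] = 10^(-3.67) = 2.14 × 10^-4 M = x
Ka = 10^(−4.80) = 1.58 × 10^-5
Ka = x²/(C₀ − x) ⇒ C₀ = x + x²/Ka
C₀ = 2.14 × 10^-4 + (2.14 × 10^-4)²/(1.58 × 10^-5) = 3.11 × 10^-3 M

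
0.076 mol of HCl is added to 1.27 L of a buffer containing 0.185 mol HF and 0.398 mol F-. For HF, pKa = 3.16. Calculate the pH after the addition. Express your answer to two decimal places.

pH = 3.25

Added H+ converts F- to HF: HF → 0.261 mol, F- → 0.322 mol.
Henderson–Hasselbalch with mole ratio 0.322/0.261: pH = 3.16 + (+0.091)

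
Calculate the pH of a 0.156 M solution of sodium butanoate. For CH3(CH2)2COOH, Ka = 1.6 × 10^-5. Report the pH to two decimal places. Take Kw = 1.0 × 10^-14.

CH3(CH2)2COO- is the conjugate base of the weak acid CH3(CH2)2COOH.
Kb = Kw/Ka = 1.0×10^-14 / 1.6 × 10^-5 = 6.25 × 10^-10
Kb = [OH-]²/(0.156 − [OH-]) = 6.25 × 10^-10
Assume [OH-] ≪ 0.156: [OH-] ≈ √(6.25 × 10^-10 × 0.156) = 9.87 × 10^-6 M
([OH-]/C₀ = 0.0063% < 5%, so the approximation holds.)
pOH = −log(9.87 × 10^-6) = 5.01; pH = 14.00 − 5.01 = 8.99

pH = 8.99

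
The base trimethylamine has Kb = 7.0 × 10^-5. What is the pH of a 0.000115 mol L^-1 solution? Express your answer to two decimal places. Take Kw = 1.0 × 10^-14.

pH = 9.79

(CH3)3N + H2O ⇌ (CH3)3NH+ + OH-
From the ICE table, Kb = [OH-]²/(0.000115 − [OH-]) = 7.0 × 10^-5.
[OH-] is not negligible relative to C₀; solve [OH-]² + 7e-05·[OH-] − 8.05e-09 = 0.
[OH-] = (−Kb + √(Kb² + 4·Kb·C₀))/2 = 6.13 × 10^-5 M
pOH = 4.21, so pH = 14.00 − pOH = 9.79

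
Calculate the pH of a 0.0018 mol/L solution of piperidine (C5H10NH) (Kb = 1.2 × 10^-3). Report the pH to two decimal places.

pH = 10.99

C5H10NH + H2O ⇌ C5H10NH2+ + OH-
Kb = x²/(0.0018 − x) = 1.2 × 10^-3
x is not negligible relative to C₀; solve x² + 0.0012·x − 2.16e-06 = 0.
x = [−0.0012 + √(0.0012² + 8.64e-06)]/2 = 9.87 × 10^-4 M
pOH = −log(9.87 × 10^-4) = 3.01; pH = 14.00 − 3.01 = 10.99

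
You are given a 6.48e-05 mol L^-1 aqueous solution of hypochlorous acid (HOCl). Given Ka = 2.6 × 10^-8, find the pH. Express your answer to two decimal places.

pH = 5.89

HOCl ⇌ OCl- + H+
Ka = [H+]²/(6.48e-05 − [H+]) = 2.6 × 10^-8
Assume [H+] ≪ 6.48e-05: [H+] ≈ √(2.6 × 10^-8 × 6.48e-05) = 1.30 × 10^-6 M
([H+]/C₀ = 2% < 5%, so the approximation holds.)
pH = −log[H+] = −log(1.30 × 10^-6) = 5.89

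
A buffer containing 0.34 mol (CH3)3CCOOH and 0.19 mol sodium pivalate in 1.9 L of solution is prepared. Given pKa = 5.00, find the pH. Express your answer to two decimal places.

Henderson–Hasselbalch: pH = pKa + log([(CH3)3CCOO-]/[(CH3)3CCOOH]) = 5.00 + log(0.19/0.34)
pH = 5.00 + (-0.253) = 4.75

pH = 4.75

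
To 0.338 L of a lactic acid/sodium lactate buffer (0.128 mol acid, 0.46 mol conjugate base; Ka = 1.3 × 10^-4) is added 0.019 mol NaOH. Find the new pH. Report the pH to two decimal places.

pH = 4.53

OH- converts CH3CH(OH)COOH to CH3CH(OH)COO-: CH3CH(OH)COOH → 0.109 mol, CH3CH(OH)COO- → 0.479 mol.
pKa = −log(1.3 × 10^-4) = 3.886
pH = pKa + log([A⁻]/[HA]) = 3.886 + log(0.479/0.109) = 3.886 +0.643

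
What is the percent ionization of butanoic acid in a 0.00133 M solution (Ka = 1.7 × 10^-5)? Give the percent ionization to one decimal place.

10.7%

CH3(CH2)2COOH ⇌ CH3(CH2)2COO- + H+; let x = [H+] at equilibrium.
Solve x² + 1.7e-05x − 2.26e-08 = 0 → x = 1.42 × 10^-4 M
Fraction ionized = 1.42 × 10^-4 / 0.00133 = 0.1068 → 10.7%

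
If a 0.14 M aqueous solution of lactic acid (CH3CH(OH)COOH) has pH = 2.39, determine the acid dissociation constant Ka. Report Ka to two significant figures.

Ka = 1.2 × 10^-4

[H+] = 10^(-2.39) = 4.07 × 10^-3 M
At equilibrium [HA] = 0.14 − 4.07 × 10^-3 = 1.36 × 10^-1 M
Ka = [H+][A-]/[HA] = (4.07 × 10^-3)² / 1.36 × 10^-1 = 1.2 × 10^-4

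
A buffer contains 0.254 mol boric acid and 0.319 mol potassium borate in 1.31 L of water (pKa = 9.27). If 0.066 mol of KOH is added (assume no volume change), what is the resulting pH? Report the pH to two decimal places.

OH- converts B(OH)3 to B(OH)4-: B(OH)3 → 0.188 mol, B(OH)4- → 0.385 mol.
pH = pKa + log(n_B(OH)4-/n_B(OH)3) = 9.27 + log(0.385/0.188) = 9.27 + (+0.311)

pH = 9.58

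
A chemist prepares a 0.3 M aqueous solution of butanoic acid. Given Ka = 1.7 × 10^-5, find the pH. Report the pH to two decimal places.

CH3(CH2)2COOH ⇌ CH3(CH2)2COO- + H+
From the ICE table, Ka = x²/(0.3 − x) = 1.7 × 10^-5.
Assume x ≪ 0.3: x ≈ √(1.7 × 10^-5 × 0.3) = 2.26 × 10^-3 M
(x/C₀ = 0.75% < 5%, so the approximation holds.)
pH = −log(2.26 × 10^-3) = 2.65

pH = 2.65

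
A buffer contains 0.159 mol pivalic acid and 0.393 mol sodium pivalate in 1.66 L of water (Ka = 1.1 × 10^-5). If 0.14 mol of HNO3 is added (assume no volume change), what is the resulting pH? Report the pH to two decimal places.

pH = 4.89

Added H+ converts (CH3)3CCOO- to (CH3)3CCOOH: (CH3)3CCOOH → 0.299 mol, (CH3)3CCOO- → 0.253 mol.
pKa = −log(1.1 × 10^-5) = 4.959
pH = pKa + log(n_(CH3)3CCOO-/n_(CH3)3CCOOH) = 4.959 + log(0.253/0.299) = 4.959 + (-0.073)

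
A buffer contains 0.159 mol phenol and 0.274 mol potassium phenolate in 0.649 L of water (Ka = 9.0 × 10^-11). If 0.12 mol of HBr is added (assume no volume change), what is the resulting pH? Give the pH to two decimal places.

After neutralization: n(C6H5OH) = 0.279 mol, n(C6H5O-) = 0.154 mol.
pKa = −log(9.0 × 10^-11) = 10.046
Henderson–Hasselbalch with mole ratio 0.154/0.279: pH = 10.046 + (-0.258)

pH = 9.79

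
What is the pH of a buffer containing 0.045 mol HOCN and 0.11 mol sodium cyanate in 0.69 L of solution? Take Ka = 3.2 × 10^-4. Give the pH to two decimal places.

pH = 3.88

pKa = −log(3.2 × 10^-4) = 3.495
Using pH = pKa + log([base]/[acid]) with [base]/[acid] = 0.11/0.045:
pH = 3.495 + (+0.388) = 3.88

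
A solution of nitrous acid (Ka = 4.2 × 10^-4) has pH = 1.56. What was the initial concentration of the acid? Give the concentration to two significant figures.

C₀ = 1.8 M

[H+] = 10^(-1.56) = 2.75 × 10^-2 M = x
Ka = x²/(C₀ − x) ⇒ C₀ = x + x²/Ka
C₀ = 2.75 × 10^-2 + (2.75 × 10^-2)²/(4.2 × 10^-4) = 1.83 M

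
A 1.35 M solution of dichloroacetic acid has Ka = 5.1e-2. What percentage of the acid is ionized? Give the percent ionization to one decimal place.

17.6%

Cl2CHCOOH ⇌ Cl2CHCOO- + H+; let x = [H+] at equilibrium.
Solve x² + 0.051x − 0.0688 = 0 → x = 2.38 × 10^-1 M
Fraction ionized = 2.38 × 10^-1 / 1.35 = 0.1763 → 17.6%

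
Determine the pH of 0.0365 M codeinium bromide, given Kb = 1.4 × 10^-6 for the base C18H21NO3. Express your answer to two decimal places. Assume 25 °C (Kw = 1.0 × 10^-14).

C18H22NO3+ is the conjugate acid of the weak base C18H21NO3.
Ka = Kw/Kb = 1.0×10^-14 / 1.4 × 10^-6 = 7.14 × 10^-9
From the ICE table, Ka = x²/(0.0365 − x) = 7.14 × 10^-9.
Neglecting x in the denominator: x = √(7.14 × 10^-9 × 0.0365) = 1.61 × 10^-5 M
Check: 0.044% ionized — well under 5%, approximation valid.
pH = −log[H+] = −log(1.61 × 10^-5) = 4.79

pH = 4.79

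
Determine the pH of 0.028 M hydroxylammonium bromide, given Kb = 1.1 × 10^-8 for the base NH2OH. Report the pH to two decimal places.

pH = 3.80

NH3OH+ is the conjugate acid of the weak base NH2OH.
Ka = Kw/Kb = 1.0×10^-14 / 1.1 × 10^-8 = 9.09 × 10^-7
Ka = [H+]²/(0.028 − [H+]) = 9.09 × 10^-7
Assume [H+] ≪ 0.028: [H+] ≈ √(9.09 × 10^-7 × 0.028) = 1.60 × 10^-4 M
([H+]/C₀ = 0.57% < 5%, so the approximation holds.)
pH = −log[H+] = −log(1.60 × 10^-4) = 3.80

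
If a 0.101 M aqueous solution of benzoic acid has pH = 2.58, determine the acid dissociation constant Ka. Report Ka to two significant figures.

Ka = 7.0 × 10^-5

[H+] = 10^(-2.58) = 2.63 × 10^-3 M
At equilibrium [HA] = 0.101 − 2.63 × 10^-3 = 9.84 × 10^-2 M
Ka = [H+][A-]/[HA] = (2.63 × 10^-3)² / 9.84 × 10^-2 = 7.0 × 10^-5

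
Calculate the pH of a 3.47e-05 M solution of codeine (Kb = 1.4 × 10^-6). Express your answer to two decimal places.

C18H21NO3 + H2O ⇌ C18H22NO3+ + OH-
Kb = [OH-]²/(3.47e-05 − [OH-]) = 1.4 × 10^-6
[OH-] is not negligible relative to C₀; solve [OH-]² + 1.4e-06·[OH-] − 4.86e-11 = 0.
[OH-] = (−Kb + √(Kb² + 4·Kb·C₀))/2 = 6.30 × 10^-6 M
pOH = 5.20, so pH = 14.00 − pOH = 8.80

pH = 8.80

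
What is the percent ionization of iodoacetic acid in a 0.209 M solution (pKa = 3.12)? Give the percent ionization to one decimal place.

5.8%

ICH2COOH ⇌ ICH2COO- + H+; let x = [H+] at equilibrium.
Ka = 10^(−3.12) = 7.59 × 10^-4
Solve x² + 0.000759x − 0.000159 = 0 → x = 1.22 × 10^-2 M
% ionization = x/C₀ × 100% = 1.22 × 10^-2/0.209 × 100% = 5.8%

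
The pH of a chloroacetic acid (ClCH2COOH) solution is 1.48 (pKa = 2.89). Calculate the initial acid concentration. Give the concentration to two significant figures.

C₀ = 8.8 × 10^-1 M

[H+] = 10^(-1.48) = 3.31 × 10^-2 M = x
Ka = 10^(−2.89) = 1.29 × 10^-3
Ka = x²/(C₀ − x) ⇒ C₀ = x + x²/Ka
C₀ = 3.31 × 10^-2 + (3.31 × 10^-2)²/(1.29 × 10^-3) = 8.82 × 10^-1 M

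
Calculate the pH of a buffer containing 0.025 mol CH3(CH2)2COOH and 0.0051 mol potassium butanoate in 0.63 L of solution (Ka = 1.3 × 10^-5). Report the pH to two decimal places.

pKa = −log(1.3 × 10^-5) = 4.886
Using pH = pKa + log([base]/[acid]) with [base]/[acid] = 0.0051/0.025:
pH = 4.886 + (-0.690) = 4.20

pH = 4.20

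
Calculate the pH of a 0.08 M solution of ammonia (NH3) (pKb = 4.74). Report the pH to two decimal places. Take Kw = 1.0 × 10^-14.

pH = 11.08

NH3 + H2O ⇌ NH4+ + OH-
Kb = 10^(−4.74) = 1.82 × 10^-5
From the ICE table, Kb = [OH-]²/(0.08 − [OH-]) = 1.82 × 10^-5.
Neglecting [OH-] in the denominator: [OH-] = √(1.82 × 10^-5 × 0.08) = 1.21 × 10^-3 M
Check: 1.5% ionized — well under 5%, approximation valid.
pOH = −log(1.21 × 10^-3) = 2.92; pH = 14.00 − 2.92 = 11.08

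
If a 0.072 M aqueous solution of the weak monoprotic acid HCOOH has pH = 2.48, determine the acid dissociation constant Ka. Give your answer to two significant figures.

[H+] = 10^(-2.48) = 3.31 × 10^-3 M
At equilibrium [HA] = 0.072 − 3.31 × 10^-3 = 6.87 × 10^-2 M
Ka = [H+][A-]/[HA] = (3.31 × 10^-3)² / 6.87 × 10^-2 = 1.6 × 10^-4

Ka = 1.6 × 10^-4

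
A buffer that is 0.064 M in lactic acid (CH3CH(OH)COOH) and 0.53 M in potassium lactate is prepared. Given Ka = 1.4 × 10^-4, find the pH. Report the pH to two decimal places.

pH = 4.77

pKa = −log(1.4 × 10^-4) = 3.854
pH = pKa + log([A⁻]/[HA]) = 3.854 + log(0.53/0.064)
pH = 3.854 + (+0.918) = 4.77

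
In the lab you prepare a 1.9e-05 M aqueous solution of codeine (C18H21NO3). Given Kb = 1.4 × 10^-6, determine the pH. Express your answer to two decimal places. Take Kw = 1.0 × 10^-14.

pH = 8.65

C18H21NO3 + H2O ⇌ C18H22NO3+ + OH-
From the ICE table, Kb = x²/(1.9e-05 − x) = 1.4 × 10^-6.
The 5% rule fails; solving x² + Kb·x − Kb·C₀ = 0 exactly:
x = [−1.4e-06 + √(1.4e-06² + 1.06e-10)]/2 = 4.50 × 10^-6 M
pOH = −log(4.50 × 10^-6) = 5.35; pH = 14.00 − 5.35 = 8.65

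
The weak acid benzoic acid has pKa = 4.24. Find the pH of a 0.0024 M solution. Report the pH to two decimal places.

C6H5COOH ⇌ C6H5COO- + H+
Ka = 10^(−4.24) = 5.75 × 10^-5
Ka = [H+]²/(0.0024 − [H+]) = 5.75 × 10^-5
Here C₀/Ka ≈ 41.7, so the small-[H+] approximation fails. Use the quadratic:
[H+] = [−5.75e-05 + √(5.75e-05² + 5.52e-07)]/2 = 3.44 × 10^-4 M
pH = −log(3.44 × 10^-4) = 3.46

pH = 3.46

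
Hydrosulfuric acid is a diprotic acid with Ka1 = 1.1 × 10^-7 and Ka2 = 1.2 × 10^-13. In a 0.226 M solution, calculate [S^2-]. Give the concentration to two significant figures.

1.2 × 10^-13 M

First ionization gives [H+] ≈ [HS-] = 1.58 × 10^-4 M.
Second step: Ka2 = [H+][S^2-]/[HS-] ≈ [S^2-] (since [H+] ≈ [HS-]).
So [S^2-] ≈ Ka2.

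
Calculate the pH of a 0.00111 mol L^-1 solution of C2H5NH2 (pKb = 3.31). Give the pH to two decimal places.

pH = 10.73

C2H5NH2 + H2O ⇌ C2H5NH3+ + OH-
Kb = 10^(−3.31) = 4.90 × 10^-4
Kb = [OH-]²/(0.00111 − [OH-]) = 4.90 × 10^-4
The 5% rule fails; solving [OH-]² + Kb·[OH-] − Kb·C₀ = 0 exactly:
[OH-] = (−Kb + √(Kb² + 4·Kb·C₀))/2 = 5.32 × 10^-4 M
pOH = 3.27, so pH = 14.00 − pOH = 10.73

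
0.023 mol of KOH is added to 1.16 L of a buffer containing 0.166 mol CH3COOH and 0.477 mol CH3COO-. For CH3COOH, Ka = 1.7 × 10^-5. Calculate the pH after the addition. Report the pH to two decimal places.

OH- converts CH3COOH to CH3COO-: CH3COOH → 0.143 mol, CH3COO- → 0.5 mol.
pKa = −log(1.7 × 10^-5) = 4.770
pH = pKa + log(n_CH3COO-/n_CH3COOH) = 4.770 + log(0.5/0.143) = 4.770 + (+0.544)

pH = 5.31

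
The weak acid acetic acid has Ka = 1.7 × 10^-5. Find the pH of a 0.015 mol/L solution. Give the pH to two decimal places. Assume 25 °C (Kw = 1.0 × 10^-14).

pH = 3.30

CH3COOH ⇌ CH3COO- + H+
Let x = [H+] at equilibrium. Ka = x²/(0.015 − x).
Since Ka ≪ C₀, x ≈ √(Ka·C₀) = 5.05 × 10^-4 M.
pH = −log[H+] = −log(5.05 × 10^-4) = 3.30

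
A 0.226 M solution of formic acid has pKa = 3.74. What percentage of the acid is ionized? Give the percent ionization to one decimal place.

HCOOH ⇌ HCOO- + H+; let x = [H+] at equilibrium.
Ka = 10^(−3.74) = 1.82 × 10^-4
x ≈ √(Ka·C₀) = √(1.82 × 10^-4 × 0.226) = 6.41 × 10^-3 M
Fraction ionized = 6.41 × 10^-3 / 0.226 = 0.0284 → 2.8%

2.8%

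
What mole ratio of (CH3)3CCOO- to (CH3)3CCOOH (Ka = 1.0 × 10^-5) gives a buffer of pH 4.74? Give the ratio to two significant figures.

ratio = 0.55

pKa = -log(1.0 × 10^-5) = 5.000
pH = pKa + log(r) ⇒ log(r) = 4.74 − 5.000 = -0.260
r = [(CH3)3CCOO-]/[(CH3)3CCOOH] = 10^(-0.260) = 0.55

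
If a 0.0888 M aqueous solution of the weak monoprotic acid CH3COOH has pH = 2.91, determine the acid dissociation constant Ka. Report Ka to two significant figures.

Ka = 1.7 × 10^-5

[H+] = 10^(-2.91) = 1.23 × 10^-3 M
At equilibrium [HA] = 0.0888 − 1.23 × 10^-3 = 8.76 × 10^-2 M
Ka = [H+][A-]/[HA] = (1.23 × 10^-3)² / 8.76 × 10^-2 = 1.7 × 10^-5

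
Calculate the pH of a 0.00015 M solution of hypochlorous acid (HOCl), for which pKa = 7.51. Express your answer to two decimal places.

pH = 5.67

HOCl ⇌ OCl- + H+
Ka = 10^(−7.51) = 3.09 × 10^-8
Ka = x²/(0.00015 − x) = 3.09 × 10^-8
Assume x ≪ 0.00015: x ≈ √(3.09 × 10^-8 × 0.00015) = 2.15 × 10^-6 M
pH = −log[H+] = −log(2.15 × 10^-6) = 5.67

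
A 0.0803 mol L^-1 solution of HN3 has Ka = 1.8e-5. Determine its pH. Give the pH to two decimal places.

HN3 ⇌ N3- + H+
From the ICE table, Ka = x²/(0.0803 − x) = 1.8 × 10^-5.
Since Ka ≪ C₀, x ≈ √(Ka·C₀) = 1.20 × 10^-3 M.
pH = −log(1.20 × 10^-3) = 2.92

pH = 2.92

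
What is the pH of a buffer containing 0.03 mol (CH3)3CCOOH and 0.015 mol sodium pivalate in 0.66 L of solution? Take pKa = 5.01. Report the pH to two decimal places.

pH = pKa + log([A⁻]/[HA]) = 5.01 + log(0.015/0.03)
pH = 5.01 + (-0.301) = 4.71

pH = 4.71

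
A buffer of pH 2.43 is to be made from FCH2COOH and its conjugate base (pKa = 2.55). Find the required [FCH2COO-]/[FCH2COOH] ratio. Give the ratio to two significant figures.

pH = pKa + log(r) ⇒ log(r) = 2.43 − 2.55 = -0.12
r = [FCH2COO-]/[FCH2COOH] = 10^(-0.12) = 0.759

ratio = 0.76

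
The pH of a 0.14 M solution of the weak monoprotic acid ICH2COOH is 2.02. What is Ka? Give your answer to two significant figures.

Ka = 7.0 × 10^-4

[H+] = 10^(-2.02) = 9.55 × 10^-3 M
At equilibrium [HA] = 0.14 − 9.55 × 10^-3 = 1.30 × 10^-1 M
Ka = [H+][A-]/[HA] = (9.55 × 10^-3)² / 1.30 × 10^-1 = 7.0 × 10^-4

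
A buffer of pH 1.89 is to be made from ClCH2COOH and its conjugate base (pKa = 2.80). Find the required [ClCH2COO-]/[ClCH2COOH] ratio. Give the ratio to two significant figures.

ratio = 0.12

pH = pKa + log(r) ⇒ log(r) = 1.89 − 2.80 = -0.91
r = [ClCH2COO-]/[ClCH2COOH] = 10^(-0.91) = 0.123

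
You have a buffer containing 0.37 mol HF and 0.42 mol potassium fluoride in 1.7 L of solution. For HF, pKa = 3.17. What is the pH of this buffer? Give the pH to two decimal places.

Using pH = pKa + log([base]/[acid]) with [base]/[acid] = 0.42/0.37:
pH = 3.17 + (+0.055) = 3.23

pH = 3.23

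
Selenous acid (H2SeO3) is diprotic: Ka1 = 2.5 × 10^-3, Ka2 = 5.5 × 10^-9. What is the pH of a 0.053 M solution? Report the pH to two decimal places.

Since Ka1 ≫ Ka2, the first ionization dominates [H+].
Ka1 = x²/(0.053 − x) = 2.5 × 10^-3
Solving the quadratic: x = (−Ka1 + √(Ka1² + 4·Ka1·C₀))/2 = 1.03 × 10^-2 M
pH = −log(1.03 × 10^-2) = 1.99

pH = 1.99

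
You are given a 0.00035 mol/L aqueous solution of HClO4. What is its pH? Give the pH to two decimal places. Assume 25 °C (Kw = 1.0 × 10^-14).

pH = 3.46

HClO4 is a strong acid and dissociates completely, so [H+] = 0.00035 M.
pH = -log(0.00035) = 3.46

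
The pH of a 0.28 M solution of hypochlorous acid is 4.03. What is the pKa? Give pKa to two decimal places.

pKa = 7.51

[H+] = 10^(-4.03) = 9.33 × 10^-5 M
At equilibrium [HA] = 0.28 − 9.33 × 10^-5 = 2.80 × 10^-1 M
Ka = [H+][A-]/[HA] = (9.33 × 10^-5)² / 2.80 × 10^-1 = 3.11 × 10^-8
pKa = -log(3.11 × 10^-8) = 7.51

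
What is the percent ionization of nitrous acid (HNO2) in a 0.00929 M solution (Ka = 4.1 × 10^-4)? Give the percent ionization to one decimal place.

18.9%

HNO2 ⇌ NO2- + H+; let x = [H+] at equilibrium.
Solve x² + 0.00041x − 3.81e-06 = 0 → x = 1.76 × 10^-3 M
Fraction ionized = 1.76 × 10^-3 / 0.00929 = 0.1895 → 18.9%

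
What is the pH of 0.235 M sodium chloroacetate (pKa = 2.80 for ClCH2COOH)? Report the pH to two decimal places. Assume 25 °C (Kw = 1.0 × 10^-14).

pH = 8.09

ClCH2COO- is the conjugate base of the weak acid ClCH2COOH.
Ka = 10^(−2.80) = 1.58 × 10^-3
Kb = Kw/Ka = 1.0×10^-14 / 1.58 × 10^-3 = 6.33 × 10^-12
Kb = [OH-]²/(0.235 − [OH-]) = 6.33 × 10^-12
Neglecting [OH-] in the denominator: [OH-] = √(6.33 × 10^-12 × 0.235) = 1.22 × 10^-6 M
pOH = 5.91, so pH = 14.00 − pOH = 8.09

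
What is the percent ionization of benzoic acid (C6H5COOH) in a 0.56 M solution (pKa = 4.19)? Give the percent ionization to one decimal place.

1.1%

C6H5COOH ⇌ C6H5COO- + H+; let x = [H+] at equilibrium.
Ka = 10^(−4.19) = 6.46 × 10^-5
x ≈ √(Ka·C₀) = √(6.46 × 10^-5 × 0.56) = 6.01 × 10^-3 M
% ionization = x/C₀ × 100% = 6.01 × 10^-3/0.56 × 100% = 1.1%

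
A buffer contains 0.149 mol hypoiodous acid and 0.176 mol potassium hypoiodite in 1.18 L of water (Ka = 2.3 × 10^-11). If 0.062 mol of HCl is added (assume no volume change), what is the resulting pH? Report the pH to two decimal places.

After neutralization: n(HOI) = 0.211 mol, n(OI-) = 0.114 mol.
pKa = −log(2.3 × 10^-11) = 10.638
pH = pKa + log([A⁻]/[HA]) = 10.638 + log(0.114/0.211) = 10.638 -0.267

pH = 10.37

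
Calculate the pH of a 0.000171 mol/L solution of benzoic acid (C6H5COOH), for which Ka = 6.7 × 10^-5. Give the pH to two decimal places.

pH = 4.10

C6H5COOH ⇌ C6H5COO- + H+
Ka = [H+]²/(0.000171 − [H+]) = 6.7 × 10^-5
[H+] is not negligible relative to C₀; solve [H+]² + 6.7e-05·[H+] − 1.15e-08 = 0.
[H+] = (−Ka + √(Ka² + 4·Ka·C₀))/2 = 7.87 × 10^-5 M
pH = −log(7.87 × 10^-5) = 4.10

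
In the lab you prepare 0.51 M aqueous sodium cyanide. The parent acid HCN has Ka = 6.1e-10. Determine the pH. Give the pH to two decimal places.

pH = 11.46

CN- is the conjugate base of the weak acid HCN.
Kb = Kw/Ka = 1.0×10^-14 / 6.1 × 10^-10 = 1.64 × 10^-5
From the ICE table, Kb = [OH-]²/(0.51 − [OH-]) = 1.64 × 10^-5.
Assume [OH-] ≪ 0.51: [OH-] ≈ √(1.64 × 10^-5 × 0.51) = 2.89 × 10^-3 M
Check: 0.57% ionized — well under 5%, approximation valid.
pOH = −log(2.89 × 10^-3) = 2.54; pH = 14.00 − 2.54 = 11.46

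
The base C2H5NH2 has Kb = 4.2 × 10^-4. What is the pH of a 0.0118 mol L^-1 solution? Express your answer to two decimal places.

C2H5NH2 + H2O ⇌ C2H5NH3+ + OH-
Let x = [OH-] at equilibrium. Kb = x²/(0.0118 − x).
x is not negligible relative to C₀; solve x² + 0.00042·x − 4.96e-06 = 0.
x = (−Kb + √(Kb² + 4·Kb·C₀))/2 = 2.03 × 10^-3 M
pOH = −log(2.03 × 10^-3) = 2.69; pH = 14.00 − 2.69 = 11.31

pH = 11.31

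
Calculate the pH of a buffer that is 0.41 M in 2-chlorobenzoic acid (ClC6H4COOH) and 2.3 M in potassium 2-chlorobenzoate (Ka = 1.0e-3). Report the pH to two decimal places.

pH = 3.75

pKa = −log(1.0 × 10^-3) = 3.000
Using pH = pKa + log([base]/[acid]) with [base]/[acid] = 2.3/0.41:
pH = 3.000 + (+0.749) = 3.75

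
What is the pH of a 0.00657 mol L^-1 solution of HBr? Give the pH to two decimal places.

pH = 2.18

HBr is a strong acid and dissociates completely, so [H+] = 0.00657 M.
pH = -log(0.00657) = 2.18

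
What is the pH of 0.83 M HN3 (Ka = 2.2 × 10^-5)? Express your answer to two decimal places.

HN3 ⇌ N3- + H+
From the ICE table, Ka = x²/(0.83 − x) = 2.2 × 10^-5.
Assume x ≪ 0.83: x ≈ √(2.2 × 10^-5 × 0.83) = 4.27 × 10^-3 M
Check: 0.51% ionized — well under 5%, approximation valid.
pH = −log(4.27 × 10^-3) = 2.37

pH = 2.37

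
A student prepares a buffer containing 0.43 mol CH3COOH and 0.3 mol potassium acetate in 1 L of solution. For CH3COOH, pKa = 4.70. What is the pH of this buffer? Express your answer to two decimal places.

pH = 4.54

Using pH = pKa + log([base]/[acid]) with [base]/[acid] = 0.3/0.43:
pH = 4.70 + (-0.156) = 4.54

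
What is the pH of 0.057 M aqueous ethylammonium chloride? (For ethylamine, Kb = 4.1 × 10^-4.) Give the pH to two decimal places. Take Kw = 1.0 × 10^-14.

C2H5NH3+ is the conjugate acid of the weak base C2H5NH2.
Ka = Kw/Kb = 1.0×10^-14 / 4.1 × 10^-4 = 2.44 × 10^-11
From the ICE table, Ka = [H+]²/(0.057 − [H+]) = 2.44 × 10^-11.
Assume [H+] ≪ 0.057: [H+] ≈ √(2.44 × 10^-11 × 0.057) = 1.18 × 10^-6 M
([H+]/C₀ = 0.0021% < 5%, so the approximation holds.)
pH = −log(1.18 × 10^-6) = 5.93

pH = 5.93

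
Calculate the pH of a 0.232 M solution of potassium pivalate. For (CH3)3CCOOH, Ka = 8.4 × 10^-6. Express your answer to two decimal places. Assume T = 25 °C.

(CH3)3CCOO- is the conjugate base of the weak acid (CH3)3CCOOH.
Kb = Kw/Ka = 1.0×10^-14 / 8.4 × 10^-6 = 1.19 × 10^-9
Kb = [OH-]²/(0.232 − [OH-]) = 1.19 × 10^-9
Since Kb ≪ C₀, [OH-] ≈ √(Kb·C₀) = 1.66 × 10^-5 M.
Check: 0.0072% ionized — well under 5%, approximation valid.
pOH = 4.78, so pH = 14.00 − pOH = 9.22

pH = 9.22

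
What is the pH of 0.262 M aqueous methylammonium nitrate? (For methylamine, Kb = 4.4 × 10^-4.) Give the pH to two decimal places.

pH = 5.61

CH3NH3+ is the conjugate acid of the weak base CH3NH2.
Ka = Kw/Kb = 1.0×10^-14 / 4.4 × 10^-4 = 2.27 × 10^-11
Ka = x²/(0.262 − x) = 2.27 × 10^-11
Since Ka ≪ C₀, x ≈ √(Ka·C₀) = 2.44 × 10^-6 M.
pH = −log(2.44 × 10^-6) = 5.61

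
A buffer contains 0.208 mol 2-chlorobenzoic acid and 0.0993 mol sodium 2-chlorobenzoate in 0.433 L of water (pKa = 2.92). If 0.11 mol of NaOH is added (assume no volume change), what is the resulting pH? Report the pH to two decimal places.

OH- converts ClC6H4COOH to ClC6H4COO-: ClC6H4COOH → 0.098 mol, ClC6H4COO- → 0.209 mol.
Henderson–Hasselbalch with mole ratio 0.209/0.098: pH = 2.92 + (+0.329)

pH = 3.25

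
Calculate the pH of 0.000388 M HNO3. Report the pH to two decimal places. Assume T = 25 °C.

pH = 3.41

HNO3 is a strong acid and dissociates completely, so [H+] = 0.000388 M.
pH = -log(0.000388) = 3.41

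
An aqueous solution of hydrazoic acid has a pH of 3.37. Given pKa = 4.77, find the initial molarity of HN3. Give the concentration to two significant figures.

C₀ = 1.1 × 10^-2 M

[H+] = 10^(-3.37) = 4.27 × 10^-4 M = x
Ka = 10^(−4.77) = 1.70 × 10^-5
Ka = x²/(C₀ − x) ⇒ C₀ = x + x²/Ka
C₀ = 4.27 × 10^-4 + (4.27 × 10^-4)²/(1.70 × 10^-5) = 1.12 × 10^-2 M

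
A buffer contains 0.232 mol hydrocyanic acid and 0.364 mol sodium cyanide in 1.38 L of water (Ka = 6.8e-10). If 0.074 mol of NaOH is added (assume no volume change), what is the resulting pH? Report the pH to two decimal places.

pH = 9.61

After neutralization: n(HCN) = 0.158 mol, n(CN-) = 0.438 mol.
pKa = −log(6.8 × 10^-10) = 9.167
pH = pKa + log(n_CN-/n_HCN) = 9.167 + log(0.438/0.158) = 9.167 + (+0.443)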